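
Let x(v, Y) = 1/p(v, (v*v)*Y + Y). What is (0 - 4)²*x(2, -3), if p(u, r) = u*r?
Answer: -8/15 ≈ -0.53333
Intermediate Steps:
p(u, r) = r*u
x(v, Y) = 1/(v*(Y + Y*v²)) (x(v, Y) = 1/(((v*v)*Y + Y)*v) = 1/((v²*Y + Y)*v) = 1/((Y*v² + Y)*v) = 1/((Y + Y*v²)*v) = 1/(v*(Y + Y*v²)))
(0 - 4)²*x(2, -3) = (0 - 4)²*(1/(-3*2*(1 + 2²))) = (-4)²*(-⅓*½/(1 + 4)) = 16*(-⅓*½/5) = 16*(-⅓*½*⅕) = 16*(-1/30) = -8/15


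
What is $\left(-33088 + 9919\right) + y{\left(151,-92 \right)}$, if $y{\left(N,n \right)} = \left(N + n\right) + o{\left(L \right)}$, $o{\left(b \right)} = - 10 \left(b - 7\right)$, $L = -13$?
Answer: $-22910$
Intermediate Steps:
$o{\left(b \right)} = 70 - 10 b$ ($o{\left(b \right)} = - 10 \left(-7 + b\right) = 70 - 10 b$)
$y{\left(N,n \right)} = 200 + N + n$ ($y{\left(N,n \right)} = \left(N + n\right) + \left(70 - -130\right) = \left(N + n\right) + \left(70 + 130\right) = \left(N + n\right) + 200 = 200 + N + n$)
$\left(-33088 + 9919\right) + y{\left(151,-92 \right)} = \left(-33088 + 9919\right) + \left(200 + 151 - 92\right) = -23169 + 259 = -22910$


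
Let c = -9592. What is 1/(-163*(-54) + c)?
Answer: -1/790 ≈ -0.0012658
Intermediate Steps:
1/(-163*(-54) + c) = 1/(-163*(-54) - 9592) = 1/(8802 - 9592) = 1/(-790) = -1/790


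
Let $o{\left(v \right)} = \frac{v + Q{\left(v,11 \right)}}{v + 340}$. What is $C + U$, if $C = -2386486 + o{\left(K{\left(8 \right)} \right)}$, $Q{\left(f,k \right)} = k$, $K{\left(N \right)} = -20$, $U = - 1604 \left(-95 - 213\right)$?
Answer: $- \frac{605585289}{320} \approx -1.8925 \cdot 10^{6}$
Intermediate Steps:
$U = 494032$ ($U = - 1604 \left(-95 - 213\right) = \left(-1604\right) \left(-308\right) = 494032$)
$o{\left(v \right)} = \frac{11 + v}{340 + v}$ ($o{\left(v \right)} = \frac{v + 11}{v + 340} = \frac{11 + v}{340 + v}$)
$C = - \frac{763675529}{320}$ ($C = -2386486 + \frac{11 - 20}{340 - 20} = -2386486 + \frac{1}{320} \left(-9\right) = -2386486 - \frac{9}{320} = - \frac{763675529}{320} \approx -2.3865 \cdot 10^{6}$)
$C + U = - \frac{763675529}{320} + 494032 = - \frac{605585289}{320}$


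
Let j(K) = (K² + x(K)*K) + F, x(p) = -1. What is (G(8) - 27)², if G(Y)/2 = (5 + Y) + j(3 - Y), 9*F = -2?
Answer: 277729/81 ≈ 3428.8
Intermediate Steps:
F = -2/9 (F = (⅑)*(-2) = -2/9 ≈ -0.22222)
j(K) = -2/9 + K² - K (j(K) = (K² - K) - 2/9 = -2/9 + K² - K)
G(Y) = 32/9 + 2*(3 - Y)² + 4*Y (G(Y) = 2*((5 + Y) + (-2/9 + (3 - Y)² - (3 - Y))) = 2*((5 + Y) + (-2/9 + (3 - Y)² + (-3 + Y))) = 2*((5 + Y) + (-29/9 + Y + (3 - Y)²)) = 2*(16/9 + (3 - Y)² + 2*Y) = 32/9 + 2*(3 - Y)² + 4*Y)
(G(8) - 27)² = ((194/9 - 8*8 + 2*8²) - 27)² = ((194/9 - 64 + 2*64) - 27)² = ((194/9 - 64 + 128) - 27)² = (770/9 - 27)² = (527/9)² = 277729/81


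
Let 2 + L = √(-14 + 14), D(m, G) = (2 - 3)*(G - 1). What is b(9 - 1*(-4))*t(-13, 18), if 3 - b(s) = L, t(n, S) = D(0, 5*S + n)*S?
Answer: -6840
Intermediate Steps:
D(m, G) = 1 - G (D(m, G) = -(-1 + G) = 1 - G)
t(n, S) = S*(1 - n - 5*S) (t(n, S) = (1 - (5*S + n))*S = (1 - (n + 5*S))*S = (1 + (-n - 5*S))*S = (1 - n - 5*S)*S = S*(1 - n - 5*S))
L = -2 (L = -2 + √(-14 + 14) = -2 + √0 = -2 + 0 = -2)
b(s) = 5 (b(s) = 3 - 1*(-2) = 3 + 2 = 5)
b(9 - 1*(-4))*t(-13, 18) = 5*(18*(1 - 1*(-13) - 5*18)) = 5*(18*(1 + 13 - 90)) = 5*(18*(-76)) = 5*(-1368) = -6840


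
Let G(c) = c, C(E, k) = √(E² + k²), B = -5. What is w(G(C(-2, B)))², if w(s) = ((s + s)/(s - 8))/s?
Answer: 4/(8 - √29)² ≈ 0.58502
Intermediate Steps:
w(s) = 2/(-8 + s) (w(s) = ((2*s)/(-8 + s))/s = (2*s/(-8 + s))/s = 2/(-8 + s))
w(G(C(-2, B)))² = (2/(-8 + √((-2)² + (-5)²)))² = (2/(-8 + √(4 + 25)))² = (2/(-8 + √29))² = 4/(-8 + √29)²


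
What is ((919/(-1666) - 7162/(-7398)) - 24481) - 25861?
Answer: -310231720063/6162534 ≈ -50342.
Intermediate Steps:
((919/(-1666) - 7162/(-7398)) - 24481) - 25861 = ((919*(-1/1666) - 7162*(-1/7398)) - 24481) - 25861 = ((-919/1666 + 3581/3699) - 24481) - 25861 = (2566565/6162534 - 24481) - 25861 = -150862428289/6162534 - 25861 = -310231720063/6162534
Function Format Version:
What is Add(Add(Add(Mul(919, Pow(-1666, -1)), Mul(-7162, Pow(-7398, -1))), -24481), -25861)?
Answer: Rational(-310231720063, 6162534) ≈ -50342.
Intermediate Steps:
Add(Add(Add(Mul(919, Pow(-1666, -1)), Mul(-7162, Pow(-7398, -1))), -24481), -25861) = Add(Add(Add(Mul(919, Rational(-1, 1666)), Mul(-7162, Rational(-1, 7398))), -24481), -25861) = Add(Add(Add(Rational(-919, 1666), Rational(3581, 3699)), -24481), -25861) = Add(Add(Rational(2566565, 6162534), -24481), -25861) = Add(Rational(-150862428289, 6162534), -25861) = Rational(-310231720063, 6162534)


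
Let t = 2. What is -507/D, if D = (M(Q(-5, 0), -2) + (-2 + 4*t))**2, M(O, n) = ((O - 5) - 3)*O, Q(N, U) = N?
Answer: -507/5041 ≈ -0.10058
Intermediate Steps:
M(O, n) = O*(-8 + O) (M(O, n) = ((-5 + O) - 3)*O = (-8 + O)*O = O*(-8 + O))
D = 5041 (D = (-5*(-8 - 5) + (-2 + 4*2))**2 = (-5*(-13) + (-2 + 8))**2 = (65 + 6)**2 = 71**2 = 5041)
-507/D = -507/5041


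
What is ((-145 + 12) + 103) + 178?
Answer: 148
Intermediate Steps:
((-145 + 12) + 103) + 178 = (-133 + 103) + 178 = -30 + 178 = 148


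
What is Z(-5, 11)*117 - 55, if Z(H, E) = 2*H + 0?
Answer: -1225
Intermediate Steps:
Z(H, E) = 2*H
Z(-5, 11)*117 - 55 = (2*(-5))*117 - 55 = -10*117 - 55 = -1170 - 55 = -1225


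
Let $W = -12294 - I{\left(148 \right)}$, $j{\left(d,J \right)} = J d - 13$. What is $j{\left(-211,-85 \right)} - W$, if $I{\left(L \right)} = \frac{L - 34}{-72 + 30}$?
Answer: $\frac{211493}{7} \approx 30213.0$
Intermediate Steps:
$I{\left(L \right)} = \frac{17}{21} - \frac{L}{42}$ ($I{\left(L \right)} = \frac{-34 + L}{-42} = \left(-34 + L\right) \left(- \frac{1}{42}\right) = \frac{17}{21} - \frac{L}{42}$)
$j{\left(d,J \right)} = -13 + J d$
$W = - \frac{86039}{7}$ ($W = -12294 - \left(\frac{17}{21} - \frac{74}{21}\right) = -12294 - - \frac{19}{7} = -12294 + \frac{19}{7} = - \frac{86039}{7} \approx -12291.0$)
$j{\left(-211,-85 \right)} - W = \left(-13 - -17935\right) - - \frac{86039}{7} = \left(-13 + 17935\right) + \frac{86039}{7} = 17922 + \frac{86039}{7} = \frac{211493}{7}$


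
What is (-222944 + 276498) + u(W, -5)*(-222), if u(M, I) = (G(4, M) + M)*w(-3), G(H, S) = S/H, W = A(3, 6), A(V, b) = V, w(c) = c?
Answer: 112103/2 ≈ 56052.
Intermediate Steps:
W = 3
u(M, I) = -15*M/4 (u(M, I) = (M/4 + M)*(-3) = (5*M/4)*(-3) = -15*M/4)
(-222944 + 276498) + u(W, -5)*(-222) = (-222944 + 276498) - 15/4*3*(-222) = 53554 - 45/4*(-222) = 53554 + 4995/2 = 112103/2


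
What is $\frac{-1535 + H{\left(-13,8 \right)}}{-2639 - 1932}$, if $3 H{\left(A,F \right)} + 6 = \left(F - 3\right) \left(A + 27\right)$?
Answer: $\frac{4541}{13713} \approx 0.33115$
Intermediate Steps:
$H{\left(A,F \right)} = -2 + \frac{\left(-3 + F\right) \left(27 + A\right)}{3}$ ($H{\left(A,F \right)} = -2 + \frac{\left(F - 3\right) \left(A + 27\right)}{3} = -2 + \frac{\left(-3 + F\right) \left(27 + A\right)}{3}$)
$\frac{-1535 + H{\left(-13,8 \right)}}{-2639 - 1932} = \frac{-1535 + \left(-29 - -13 + 9 \cdot 8 + \frac{1}{3} \left(-13\right) 8\right)}{-2639 - 1932} = \frac{-1535 + \left(-29 + 13 + 72 - \frac{104}{3}\right)}{-4571} = \left(-1535 + \frac{64}{3}\right) \left(- \frac{1}{4571}\right) = \left(- \frac{4541}{3}\right) \left(- \frac{1}{4571}\right) = \frac{4541}{13713}$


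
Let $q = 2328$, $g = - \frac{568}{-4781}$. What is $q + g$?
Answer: $\frac{11130736}{4781} \approx 2328.1$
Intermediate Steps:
$g = \frac{568}{4781}$ ($g = \left(-568\right) \left(- \frac{1}{4781}\right) = \frac{568}{4781} \approx 0.1188$)
$q + g = 2328 + \frac{568}{4781} = \frac{11130736}{4781}$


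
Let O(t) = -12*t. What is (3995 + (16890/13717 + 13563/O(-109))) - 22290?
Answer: -109345917943/5980612 ≈ -18283.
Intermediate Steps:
(3995 + (16890/13717 + 13563/O(-109))) - 22290 = (3995 + (16890/13717 + 13563/((-12*(-109))))) - 22290 = (3995 + (16890*(1/13717) + 13563/1308)) - 22290 = (3995 + (16890/13717 + 13563*(1/1308))) - 22290 = (3995 + (16890/13717 + 4521/436)) - 22290 = (3995 + 69378597/5980612) - 22290 = 23961923537/5980612 - 22290 = -109345917943/5980612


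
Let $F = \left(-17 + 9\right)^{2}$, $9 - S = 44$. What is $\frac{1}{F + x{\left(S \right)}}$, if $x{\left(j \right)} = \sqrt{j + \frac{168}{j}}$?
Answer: $\frac{320}{20679} - \frac{i \sqrt{995}}{20679} \approx 0.015475 - 0.0015254 i$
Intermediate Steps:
$S = -35$ ($S = 9 - 44 = -35$)
$F = 64$ ($F = \left(-8\right)^{2} = 64$)
$\frac{1}{F + x{\left(S \right)}} = \frac{1}{64 + \sqrt{-35 + \frac{168}{-35}}} = \frac{1}{64 + \sqrt{-35 + 168 \left(- \frac{1}{35}\right)}} = \frac{1}{64 + \sqrt{-35 - \frac{24}{5}}} = \frac{1}{64 + \sqrt{- \frac{199}{5}}} = \frac{1}{64 + \frac{i \sqrt{995}}{5}}$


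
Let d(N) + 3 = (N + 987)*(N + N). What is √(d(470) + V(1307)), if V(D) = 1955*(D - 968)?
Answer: √2032322 ≈ 1425.6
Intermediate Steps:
V(D) = -1892440 + 1955*D (V(D) = 1955*(-968 + D) = -1892440 + 1955*D)
d(N) = -3 + 2*N*(987 + N) (d(N) = -3 + (N + 987)*(N + N) = -3 + (987 + N)*(2*N) = -3 + 2*N*(987 + N))
√(d(470) + V(1307)) = √((-3 + 2*470² + 1974*470) + (-1892440 + 1955*1307)) = √((-3 + 2*220900 + 927780) + (-1892440 + 2555185)) = √((-3 + 441800 + 927780) + 662745) = √(1369577 + 662745) = √2032322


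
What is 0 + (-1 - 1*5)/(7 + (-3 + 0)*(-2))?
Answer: -6/13 ≈ -0.46154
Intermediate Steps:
0 + (-1 - 1*5)/(7 + (-3 + 0)*(-2)) = 0 + (-1 - 5)/(7 - 3*(-2)) = 0 - 6/(7 + 6) = 0 - 6/13 = -6/13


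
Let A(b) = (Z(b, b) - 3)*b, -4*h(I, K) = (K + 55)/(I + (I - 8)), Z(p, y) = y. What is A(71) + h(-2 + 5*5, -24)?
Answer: 733825/152 ≈ 4827.8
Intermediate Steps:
h(I, K) = -(55 + K)/(4*(-8 + 2*I)) (h(I, K) = -(K + 55)/(4*(I + (I - 8))) = -(55 + K)/(4*(I + (-8 + I))) = -(55 + K)/(4*(-8 + 2*I)))
A(b) = b*(-3 + b) (A(b) = (b - 3)*b = (-3 + b)*b = b*(-3 + b))
A(71) + h(-2 + 5*5, -24) = 71*(-3 + 71) + (-55 - 1*(-24))/(8*(-4 + (-2 + 5*5))) = 71*68 + (-55 + 24)/(8*(-4 + (-2 + 25))) = 4828 + (⅛)*(-31)/(-4 + 23) = 4828 + (⅛)*(-31)/19 = 4828 + (⅛)*(1/19)*(-31) = 4828 - 31/152 = 733825/152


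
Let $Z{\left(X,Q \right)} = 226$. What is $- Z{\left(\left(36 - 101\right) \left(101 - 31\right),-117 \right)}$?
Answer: $-226$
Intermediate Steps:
$- Z{\left(\left(36 - 101\right) \left(101 - 31\right),-117 \right)} = \left(-1\right) 226 = -226$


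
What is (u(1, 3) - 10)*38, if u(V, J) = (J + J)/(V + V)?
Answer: -266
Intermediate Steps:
u(V, J) = J/V (u(V, J) = (2*J)/((2*V)) = (2*J)*(1/(2*V)) = J/V)
(u(1, 3) - 10)*38 = (3/1 - 10)*38 = (3*1 - 10)*38 = (3 - 10)*38 = -7*38 = -266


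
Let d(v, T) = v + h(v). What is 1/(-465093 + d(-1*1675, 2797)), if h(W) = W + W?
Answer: -1/470118 ≈ -2.1271e-6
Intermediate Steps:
h(W) = 2*W
d(v, T) = 3*v (d(v, T) = v + 2*v = 3*v)
1/(-465093 + d(-1*1675, 2797)) = 1/(-465093 + 3*(-1*1675)) = 1/(-465093 + 3*(-1675)) = 1/(-465093 - 5025) = 1/(-470118) = -1/470118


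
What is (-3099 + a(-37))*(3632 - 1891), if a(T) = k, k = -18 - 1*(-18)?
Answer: -5395359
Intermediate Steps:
k = 0 (k = -18 + 18 = 0)
a(T) = 0
(-3099 + a(-37))*(3632 - 1891) = (-3099 + 0)*(3632 - 1891) = -3099*1741 = -5395359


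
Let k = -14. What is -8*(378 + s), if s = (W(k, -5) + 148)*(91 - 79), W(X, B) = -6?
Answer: -16656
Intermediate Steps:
s = 1704 (s = (-6 + 148)*(91 - 79) = 142*12 = 1704)
-8*(378 + s) = -8*(378 + 1704) = -8*2082 = -16656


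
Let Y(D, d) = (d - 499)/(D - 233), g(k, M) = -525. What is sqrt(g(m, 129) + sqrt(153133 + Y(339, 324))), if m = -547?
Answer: sqrt(-5898900 + 318*sqrt(191175982))/106 ≈ 11.562*I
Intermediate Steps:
Y(D, d) = (-499 + d)/(-233 + D)
sqrt(g(m, 129) + sqrt(153133 + Y(339, 324))) = sqrt(-525 + sqrt(153133 + (-499 + 324)/(-233 + 339))) = sqrt(-525 + sqrt(153133 - 175/106)) = sqrt(-525 + sqrt(16231923/106)) = sqrt(-525 + 3*sqrt(191175982)/106)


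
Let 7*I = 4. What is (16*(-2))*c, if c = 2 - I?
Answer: -320/7 ≈ -45.714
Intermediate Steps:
I = 4/7 (I = (⅐)*4 = 4/7 ≈ 0.57143)
c = 10/7 (c = 2 - 1*4/7 = 2 - 4/7 = 10/7 ≈ 1.4286)
(16*(-2))*c = (16*(-2))*(10/7) = -32*10/7 = -320/7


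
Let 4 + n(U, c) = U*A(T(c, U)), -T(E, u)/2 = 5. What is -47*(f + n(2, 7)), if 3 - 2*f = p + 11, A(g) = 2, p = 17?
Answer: 1175/2 ≈ 587.50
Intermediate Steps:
T(E, u) = -10 (T(E, u) = -2*5 = -10)
n(U, c) = -4 + 2*U (n(U, c) = -4 + U*2 = -4 + 2*U)
f = -25/2 (f = 3/2 - (17 + 11)/2 = 3/2 - ½*28 = 3/2 - 14 = -25/2 ≈ -12.500)
-47*(f + n(2, 7)) = -47*(-25/2 + (-4 + 2*2)) = -47*(-25/2 + (-4 + 4)) = -47*(-25/2 + 0) = -47*(-25/2) = 1175/2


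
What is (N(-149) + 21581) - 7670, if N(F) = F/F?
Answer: 13912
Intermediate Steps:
N(F) = 1
(N(-149) + 21581) - 7670 = (1 + 21581) - 7670 = 21582 - 7670 = 13912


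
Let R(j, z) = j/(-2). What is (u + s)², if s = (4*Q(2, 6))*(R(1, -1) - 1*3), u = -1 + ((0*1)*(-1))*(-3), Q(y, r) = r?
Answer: 7225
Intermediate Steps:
R(j, z) = -j/2 (R(j, z) = j*(-½) = -j/2)
u = -1 (u = -1 + (0*(-1))*(-3) = -1 + 0*(-3) = -1 + 0 = -1)
s = -84 (s = (4*6)*(-½*1 - 1*3) = 24*(-½ - 3) = 24*(-7/2) = -84)
(u + s)² = (-1 - 84)² = (-85)² = 7225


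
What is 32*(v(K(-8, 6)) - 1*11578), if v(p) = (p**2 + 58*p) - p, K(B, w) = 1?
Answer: -368640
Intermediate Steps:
v(p) = p**2 + 57*p
32*(v(K(-8, 6)) - 1*11578) = 32*(1*(57 + 1) - 1*11578) = 32*(1*58 - 11578) = 32*(58 - 11578) = 32*(-11520) = -368640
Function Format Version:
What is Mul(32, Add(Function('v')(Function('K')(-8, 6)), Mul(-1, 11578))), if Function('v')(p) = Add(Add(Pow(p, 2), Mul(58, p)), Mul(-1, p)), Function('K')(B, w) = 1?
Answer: -368640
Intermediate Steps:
Function('v')(p) = Add(Pow(p, 2), Mul(57, p))
Mul(32, Add(Function('v')(Function('K')(-8, 6)), Mul(-1, 11578))) = Mul(32, Add(Mul(1, Add(57, 1)), Mul(-1, 11578))) = Mul(32, Add(Mul(1, 58), -11578)) = Mul(32, Add(58, -11578)) = Mul(32, -11520) = -368640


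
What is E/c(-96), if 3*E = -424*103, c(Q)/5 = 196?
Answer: -10918/735 ≈ -14.854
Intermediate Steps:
c(Q) = 980 (c(Q) = 5*196 = 980)
E = -43672/3 (E = (-424*103)/3 = (1/3)*(-43672) = -43672/3 ≈ -14557.)
E/c(-96) = -43672/3/980 = -43672/3*1/980 = -10918/735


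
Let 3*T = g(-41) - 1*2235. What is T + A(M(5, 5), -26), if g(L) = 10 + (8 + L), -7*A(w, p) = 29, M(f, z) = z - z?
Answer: -15893/21 ≈ -756.81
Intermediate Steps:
M(f, z) = 0
A(w, p) = -29/7 (A(w, p) = -⅐*29 = -29/7)
g(L) = 18 + L
T = -2258/3 (T = ((18 - 41) - 1*2235)/3 = (-23 - 2235)/3 = (⅓)*(-2258) = -2258/3 ≈ -752.67)
T + A(M(5, 5), -26) = -2258/3 - 29/7 = -15893/21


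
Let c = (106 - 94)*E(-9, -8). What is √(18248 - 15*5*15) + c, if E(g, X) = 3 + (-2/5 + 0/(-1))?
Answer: 156/5 + √17123 ≈ 162.05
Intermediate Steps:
E(g, X) = 13/5 (E(g, X) = 3 + (-2*⅕ + 0*(-1)) = 3 + (-⅖ + 0) = 3 - ⅖ = 13/5)
c = 156/5 (c = (106 - 94)*(13/5) = 12*(13/5) = 156/5 ≈ 31.200)
√(18248 - 15*5*15) + c = √(18248 - 15*5*15) + 156/5 = √(18248 - 75*15) + 156/5 = √(18248 - 1125) + 156/5 = √17123 + 156/5 = 156/5 + √17123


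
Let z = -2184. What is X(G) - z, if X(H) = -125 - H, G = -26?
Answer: 2085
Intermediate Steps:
X(G) - z = (-125 - 1*(-26)) - 1*(-2184) = (-125 + 26) + 2184 = -99 + 2184 = 2085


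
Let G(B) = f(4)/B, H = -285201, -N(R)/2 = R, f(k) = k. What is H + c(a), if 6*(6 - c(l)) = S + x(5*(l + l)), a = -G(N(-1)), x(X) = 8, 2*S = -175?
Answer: -1140727/4 ≈ -2.8518e+5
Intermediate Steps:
S = -175/2 (S = (½)*(-175) = -175/2 ≈ -87.500)
N(R) = -2*R
G(B) = 4/B
a = -2 (a = -4/((-2*(-1))) = -4/2 = -1*2 = -2)
c(l) = 77/4 (c(l) = 6 - (-175/2 + 8)/6 = 6 - ⅙*(-159/2) = 6 + 53/4 = 77/4)
H + c(a) = -285201 + 77/4 = -1140727/4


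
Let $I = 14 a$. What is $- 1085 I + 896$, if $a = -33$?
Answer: $502166$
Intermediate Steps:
$I = -462$ ($I = 14 \left(-33\right) = -462$)
$- 1085 I + 896 = \left(-1085\right) \left(-462\right) + 896 = 501270 + 896 = 502166$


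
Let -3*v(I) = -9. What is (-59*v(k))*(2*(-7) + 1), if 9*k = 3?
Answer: 2301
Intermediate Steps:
k = ⅓ (k = (⅑)*3 = ⅓ ≈ 0.33333)
v(I) = 3 (v(I) = -⅓*(-9) = 3)
(-59*v(k))*(2*(-7) + 1) = (-59*3)*(2*(-7) + 1) = -177*(-14 + 1) = -177*(-13) = 2301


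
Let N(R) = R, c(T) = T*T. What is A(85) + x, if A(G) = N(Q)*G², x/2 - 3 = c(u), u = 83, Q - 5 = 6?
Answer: 93259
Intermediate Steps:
Q = 11 (Q = 5 + 6 = 11)
c(T) = T²
x = 13784 (x = 6 + 2*83² = 6 + 2*6889 = 6 + 13778 = 13784)
A(G) = 11*G²
A(85) + x = 11*85² + 13784 = 11*7225 + 13784 = 79475 + 13784 = 93259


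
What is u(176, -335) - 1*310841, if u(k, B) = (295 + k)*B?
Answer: -468626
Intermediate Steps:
u(k, B) = B*(295 + k)
u(176, -335) - 1*310841 = -335*(295 + 176) - 1*310841 = -335*471 - 310841 = -157785 - 310841 = -468626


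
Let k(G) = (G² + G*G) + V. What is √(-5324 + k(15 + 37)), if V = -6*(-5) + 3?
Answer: 3*√13 ≈ 10.817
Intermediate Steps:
V = 33 (V = 30 + 3 = 33)
k(G) = 33 + 2*G² (k(G) = (G² + G*G) + 33 = (G² + G²) + 33 = 2*G² + 33 = 33 + 2*G²)
√(-5324 + k(15 + 37)) = √(-5324 + (33 + 2*(15 + 37)²)) = √(-5324 + (33 + 2*52²)) = √(-5324 + (33 + 2*2704)) = √(-5324 + (33 + 5408)) = √(-5324 + 5441) = √117 = 3*√13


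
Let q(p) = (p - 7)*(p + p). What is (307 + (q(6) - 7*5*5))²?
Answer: 14400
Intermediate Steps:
q(p) = 2*p*(-7 + p) (q(p) = (-7 + p)*(2*p) = 2*p*(-7 + p))
(307 + (q(6) - 7*5*5))² = (307 + (2*6*(-7 + 6) - 7*5*5))² = (307 + (2*6*(-1) - 35*5))² = (307 + (-12 - 1*175))² = (307 + (-12 - 175))² = (307 - 187)² = 120² = 14400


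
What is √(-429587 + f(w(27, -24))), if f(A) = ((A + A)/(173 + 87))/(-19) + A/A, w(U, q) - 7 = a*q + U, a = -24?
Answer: I*√26208627341/247 ≈ 655.43*I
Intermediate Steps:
w(U, q) = 7 + U - 24*q (w(U, q) = 7 + (-24*q + U) = 7 + (U - 24*q) = 7 + U - 24*q)
f(A) = 1 - A/2470 (f(A) = ((2*A)/260)*(-1/19) + 1 = ((2*A)*(1/260))*(-1/19) + 1 = (A/130)*(-1/19) + 1 = -A/2470 + 1 = 1 - A/2470)
√(-429587 + f(w(27, -24))) = √(-429587 + (1 - (7 + 27 - 24*(-24))/2470)) = √(-429587 + (1 - (7 + 27 + 576)/2470)) = √(-429587 + (1 - 1/2470*610)) = √(-429587 + (1 - 61/247)) = √(-429587 + 186/247) = √(-106107803/247) = I*√26208627341/247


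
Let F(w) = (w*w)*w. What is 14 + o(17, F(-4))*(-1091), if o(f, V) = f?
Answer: -18533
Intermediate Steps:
F(w) = w³ (F(w) = w²*w = w³)
14 + o(17, F(-4))*(-1091) = 14 + 17*(-1091) = 14 - 18547 = -18533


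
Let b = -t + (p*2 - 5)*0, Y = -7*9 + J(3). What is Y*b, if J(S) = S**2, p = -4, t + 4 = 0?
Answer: -216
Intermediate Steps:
t = -4 (t = -4 + 0 = -4)
Y = -54 (Y = -7*9 + 3**2 = -63 + 9 = -54)
b = 4 (b = -1*(-4) + (-4*2 - 5)*0 = 4 + (-8 - 5)*0 = 4 - 13*0 = 4 + 0 = 4)
Y*b = -54*4 = -216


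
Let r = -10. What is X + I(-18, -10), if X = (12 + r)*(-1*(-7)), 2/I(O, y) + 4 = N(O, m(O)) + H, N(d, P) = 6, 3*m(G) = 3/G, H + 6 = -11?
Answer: 208/15 ≈ 13.867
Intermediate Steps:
H = -17 (H = -6 - 11 = -17)
m(G) = 1/G (m(G) = (3/G)/3 = 1/G)
I(O, y) = -2/15 (I(O, y) = 2/(-4 + (6 - 17)) = 2/(-4 - 11) = 2/(-15) = 2*(-1/15) = -2/15)
X = 14 (X = (12 - 10)*(-1*(-7)) = 2*7 = 14)
X + I(-18, -10) = 14 - 2/15 = 208/15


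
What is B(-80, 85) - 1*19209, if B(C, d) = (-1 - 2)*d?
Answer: -19464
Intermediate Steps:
B(C, d) = -3*d
B(-80, 85) - 1*19209 = -3*85 - 1*19209 = -255 - 19209 = -19464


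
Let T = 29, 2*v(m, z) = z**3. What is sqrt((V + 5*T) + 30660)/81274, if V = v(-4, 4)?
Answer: sqrt(30837)/81274 ≈ 0.0021606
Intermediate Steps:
v(m, z) = z**3/2
V = 32 (V = (1/2)*4**3 = (1/2)*64 = 32)
sqrt((V + 5*T) + 30660)/81274 = sqrt((32 + 5*29) + 30660)/81274 = sqrt((32 + 145) + 30660)*(1/81274) = sqrt(177 + 30660)*(1/81274) = sqrt(30837)*(1/81274) = sqrt(30837)/81274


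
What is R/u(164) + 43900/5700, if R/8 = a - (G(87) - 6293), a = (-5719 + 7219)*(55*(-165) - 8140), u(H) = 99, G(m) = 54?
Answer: -3924057185/1881 ≈ -2.0862e+6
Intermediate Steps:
a = -25822500 (a = 1500*(-9075 - 8140) = 1500*(-17215) = -25822500)
R = -206530088 (R = 8*(-25822500 - (54 - 6293)) = 8*(-25822500 - 1*(-6239)) = 8*(-25822500 + 6239) = 8*(-25816261) = -206530088)
R/u(164) + 43900/5700 = -206530088/99 + 43900/5700 = -206530088*1/99 + 43900*(1/5700) = -206530088/99 + 439/57 = -3924057185/1881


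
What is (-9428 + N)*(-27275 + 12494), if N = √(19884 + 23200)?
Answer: 139355268 - 29562*√10771 ≈ 1.3629e+8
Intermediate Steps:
N = 2*√10771 (N = √43084 = 2*√10771 ≈ 207.57)
(-9428 + N)*(-27275 + 12494) = (-9428 + 2*√10771)*(-27275 + 12494) = (-9428 + 2*√10771)*(-14781) = 139355268 - 29562*√10771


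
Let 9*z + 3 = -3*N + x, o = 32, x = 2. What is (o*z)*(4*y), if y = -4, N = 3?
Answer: 5120/9 ≈ 568.89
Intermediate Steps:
z = -10/9 (z = -1/3 + (-3*3 + 2)/9 = -1/3 + (-9 + 2)/9 = -1/3 + (1/9)*(-7) = -1/3 - 7/9 = -10/9 ≈ -1.1111)
(o*z)*(4*y) = (32*(-10/9))*(4*(-4)) = -320/9*(-16) = 5120/9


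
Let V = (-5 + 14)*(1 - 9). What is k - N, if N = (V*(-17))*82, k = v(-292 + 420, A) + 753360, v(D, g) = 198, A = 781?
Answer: 653190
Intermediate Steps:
k = 753558 (k = 198 + 753360 = 753558)
V = -72 (V = 9*(-8) = -72)
N = 100368 (N = -72*(-17)*82 = 1224*82 = 100368)
k - N = 753558 - 1*100368 = 753558 - 100368 = 653190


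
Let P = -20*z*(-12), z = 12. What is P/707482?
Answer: 1440/353741 ≈ 0.0040708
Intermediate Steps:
P = 2880 (P = -20*12*(-12) = -240*(-12) = 2880)
P/707482 = 2880/707482 = 2880*(1/707482) = 1440/353741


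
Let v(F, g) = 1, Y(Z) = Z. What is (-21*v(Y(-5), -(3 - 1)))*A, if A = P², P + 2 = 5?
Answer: -189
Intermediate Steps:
P = 3 (P = -2 + 5 = 3)
A = 9 (A = 3² = 9)
(-21*v(Y(-5), -(3 - 1)))*A = -21*1*9 = -21*9 = -189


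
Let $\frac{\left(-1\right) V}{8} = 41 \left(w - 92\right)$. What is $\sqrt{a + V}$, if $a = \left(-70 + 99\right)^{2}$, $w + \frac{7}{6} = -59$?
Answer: $\frac{\sqrt{456765}}{3} \approx 225.28$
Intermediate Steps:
$w = - \frac{361}{6}$ ($w = - \frac{7}{6} - 59 = - \frac{361}{6} \approx -60.167$)
$a = 841$ ($a = 29^{2} = 841$)
$V = \frac{149732}{3}$ ($V = - 8 \cdot 41 \left(- \frac{361}{6} - 92\right) = - 8 \cdot 41 \left(- \frac{913}{6}\right) = \left(-8\right) \left(- \frac{37433}{6}\right) = \frac{149732}{3} \approx 49911.0$)
$\sqrt{a + V} = \sqrt{841 + \frac{149732}{3}} = \sqrt{\frac{152255}{3}} = \frac{\sqrt{456765}}{3}$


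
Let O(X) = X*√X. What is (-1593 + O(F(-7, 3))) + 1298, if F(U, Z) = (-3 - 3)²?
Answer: -79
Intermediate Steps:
F(U, Z) = 36 (F(U, Z) = (-6)² = 36)
O(X) = X^(3/2)
(-1593 + O(F(-7, 3))) + 1298 = (-1593 + 36^(3/2)) + 1298 = (-1593 + 216) + 1298 = -1377 + 1298 = -79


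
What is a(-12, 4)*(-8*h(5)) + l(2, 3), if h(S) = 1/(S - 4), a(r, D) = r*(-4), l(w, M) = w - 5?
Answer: -387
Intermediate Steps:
l(w, M) = -5 + w
a(r, D) = -4*r
h(S) = 1/(-4 + S)
a(-12, 4)*(-8*h(5)) + l(2, 3) = (-4*(-12))*(-8/(-4 + 5)) + (-5 + 2) = 48*(-8/1) - 3 = 48*(-8*1) - 3 = 48*(-8) - 3 = -384 - 3 = -387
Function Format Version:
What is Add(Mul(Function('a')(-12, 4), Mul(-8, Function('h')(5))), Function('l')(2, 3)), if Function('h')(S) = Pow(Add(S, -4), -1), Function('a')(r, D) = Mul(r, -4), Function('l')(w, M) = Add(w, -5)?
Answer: -387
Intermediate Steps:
Function('l')(w, M) = Add(-5, w)
Function('a')(r, D) = Mul(-4, r)
Function('h')(S) = Pow(Add(-4, S), -1)
Add(Mul(Function('a')(-12, 4), Mul(-8, Function('h')(5))), Function('l')(2, 3)) = Add(Mul(Mul(-4, -12), Mul(-8, Pow(Add(-4, 5), -1))), Add(-5, 2)) = Add(Mul(48, Mul(-8, Pow(1, -1))), -3) = Add(Mul(48, Mul(-8, 1)), -3) = Add(Mul(48, -8), -3) = Add(-384, -3) = -387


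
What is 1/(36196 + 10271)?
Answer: 1/46467 ≈ 2.1521e-5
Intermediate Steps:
1/(36196 + 10271) = 1/46467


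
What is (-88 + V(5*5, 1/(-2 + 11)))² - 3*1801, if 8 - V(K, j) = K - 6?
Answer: 4398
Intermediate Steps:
V(K, j) = 14 - K (V(K, j) = 8 - (K - 6) = 8 - (-6 + K) = 8 + (6 - K) = 14 - K)
(-88 + V(5*5, 1/(-2 + 11)))² - 3*1801 = (-88 + (14 - 5*5))² - 3*1801 = (-88 + (14 - 1*25))² - 1*5403 = (-88 + (14 - 25))² - 5403 = (-88 - 11)² - 5403 = (-99)² - 5403 = 9801 - 5403 = 4398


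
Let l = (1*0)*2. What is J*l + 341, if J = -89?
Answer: 341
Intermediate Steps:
l = 0 (l = 0*2 = 0)
J*l + 341 = -89*0 + 341 = 0 + 341 = 341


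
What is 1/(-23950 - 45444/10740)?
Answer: -895/21439037 ≈ -4.1746e-5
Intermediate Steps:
1/(-23950 - 45444/10740) = 1/(-23950 - 45444*1/10740) = 1/(-23950 - 3787/895) = 1/(-21439037/895) = -895/21439037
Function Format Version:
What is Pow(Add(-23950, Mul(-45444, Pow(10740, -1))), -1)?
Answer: Rational(-895, 21439037) ≈ -4.1746e-5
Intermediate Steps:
Pow(Add(-23950, Mul(-45444, Pow(10740, -1))), -1) = Pow(Add(-23950, Mul(-45444, Rational(1, 10740))), -1) = Pow(Add(-23950, Rational(-3787, 895)), -1) = Pow(Rational(-21439037, 895), -1) = Rational(-895, 21439037)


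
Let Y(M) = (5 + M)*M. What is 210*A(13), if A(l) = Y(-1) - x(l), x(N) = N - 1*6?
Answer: -2310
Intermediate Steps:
x(N) = -6 + N (x(N) = N - 6 = -6 + N)
Y(M) = M*(5 + M)
A(l) = 2 - l (A(l) = -(5 - 1) - (-6 + l) = -1*4 + (6 - l) = -4 + (6 - l) = 2 - l)
210*A(13) = 210*(2 - 1*13) = 210*(2 - 13) = 210*(-11) = -2310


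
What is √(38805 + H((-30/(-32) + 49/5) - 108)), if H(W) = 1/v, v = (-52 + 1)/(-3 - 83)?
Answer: √100936191/51 ≈ 196.99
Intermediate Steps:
v = 51/86 (v = -51/(-86) = -51*(-1/86) = 51/86 ≈ 0.59302)
H(W) = 86/51 (H(W) = 1/(51/86) = 86/51)
√(38805 + H((-30/(-32) + 49/5) - 108)) = √(38805 + 86/51) = √(1979141/51) = √100936191/51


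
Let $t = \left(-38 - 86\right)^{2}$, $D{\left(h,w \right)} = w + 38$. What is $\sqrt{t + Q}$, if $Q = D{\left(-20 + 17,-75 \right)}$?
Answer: $\sqrt{15339} \approx 123.85$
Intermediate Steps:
$D{\left(h,w \right)} = 38 + w$
$Q = -37$ ($Q = 38 - 75 = -37$)
$t = 15376$ ($t = \left(-124\right)^{2} = 15376$)
$\sqrt{t + Q} = \sqrt{15376 - 37} = \sqrt{15339}$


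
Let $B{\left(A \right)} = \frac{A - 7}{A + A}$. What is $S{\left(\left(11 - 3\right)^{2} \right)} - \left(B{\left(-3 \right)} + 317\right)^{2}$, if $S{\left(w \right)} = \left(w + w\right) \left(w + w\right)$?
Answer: $- \frac{766480}{9} \approx -85165.0$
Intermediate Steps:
$B{\left(A \right)} = \frac{-7 + A}{2 A}$
$S{\left(w \right)} = 4 w^{2}$ ($S{\left(w \right)} = 2 w 2 w = 4 w^{2}$)
$S{\left(\left(11 - 3\right)^{2} \right)} - \left(B{\left(-3 \right)} + 317\right)^{2} = 4 \left(\left(11 - 3\right)^{2}\right)^{2} - \left(\frac{-7 - 3}{2 \left(-3\right)} + 317\right)^{2} = 4 \left(8^{2}\right)^{2} - \left(\frac{1}{2} \left(- \frac{1}{3}\right) \left(-10\right) + 317\right)^{2} = 4 \cdot 64^{2} - \left(\frac{5}{3} + 317\right)^{2} = 4 \cdot 4096 - \left(\frac{956}{3}\right)^{2} = 16384 - \frac{913936}{9} = - \frac{766480}{9}$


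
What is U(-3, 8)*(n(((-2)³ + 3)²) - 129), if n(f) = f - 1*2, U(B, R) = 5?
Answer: -530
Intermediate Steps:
n(f) = -2 + f (n(f) = f - 2 = -2 + f)
U(-3, 8)*(n(((-2)³ + 3)²) - 129) = 5*((-2 + ((-2)³ + 3)²) - 129) = 5*((-2 + (-8 + 3)²) - 129) = 5*((-2 + (-5)²) - 129) = 5*((-2 + 25) - 129) = 5*(23 - 129) = 5*(-106) = -530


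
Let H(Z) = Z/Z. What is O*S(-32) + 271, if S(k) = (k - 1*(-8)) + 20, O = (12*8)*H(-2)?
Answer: -113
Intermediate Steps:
H(Z) = 1
O = 96 (O = (12*8)*1 = 96*1 = 96)
S(k) = 28 + k (S(k) = (k + 8) + 20 = (8 + k) + 20 = 28 + k)
O*S(-32) + 271 = 96*(28 - 32) + 271 = 96*(-4) + 271 = -384 + 271 = -113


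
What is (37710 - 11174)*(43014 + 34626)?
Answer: 2060255040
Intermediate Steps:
(37710 - 11174)*(43014 + 34626) = 26536*77640 = 2060255040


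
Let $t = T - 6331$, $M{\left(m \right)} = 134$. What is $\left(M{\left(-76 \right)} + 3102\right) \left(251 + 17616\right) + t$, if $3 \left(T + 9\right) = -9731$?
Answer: $\frac{173424085}{3} \approx 5.7808 \cdot 10^{7}$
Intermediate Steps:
$T = - \frac{9758}{3}$ ($T = -9 + \frac{1}{3} \left(-9731\right) = -9 - \frac{9731}{3} = - \frac{9758}{3} \approx -3252.7$)
$t = - \frac{28751}{3}$ ($t = - \frac{9758}{3} - 6331 = - \frac{28751}{3} \approx -9583.7$)
$\left(M{\left(-76 \right)} + 3102\right) \left(251 + 17616\right) + t = \left(134 + 3102\right) \left(251 + 17616\right) - \frac{28751}{3} = 3236 \cdot 17867 - \frac{28751}{3} = 57817612 - \frac{28751}{3} = \frac{173424085}{3}$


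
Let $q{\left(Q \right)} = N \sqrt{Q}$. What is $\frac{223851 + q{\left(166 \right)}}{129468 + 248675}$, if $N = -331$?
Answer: $\frac{223851}{378143} - \frac{331 \sqrt{166}}{378143} \approx 0.5807$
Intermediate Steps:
$q{\left(Q \right)} = - 331 \sqrt{Q}$
$\frac{223851 + q{\left(166 \right)}}{129468 + 248675} = \frac{223851 - 331 \sqrt{166}}{129468 + 248675} = \frac{223851 - 331 \sqrt{166}}{378143} = \left(223851 - 331 \sqrt{166}\right) \frac{1}{378143} = \frac{223851}{378143} - \frac{331 \sqrt{166}}{378143}$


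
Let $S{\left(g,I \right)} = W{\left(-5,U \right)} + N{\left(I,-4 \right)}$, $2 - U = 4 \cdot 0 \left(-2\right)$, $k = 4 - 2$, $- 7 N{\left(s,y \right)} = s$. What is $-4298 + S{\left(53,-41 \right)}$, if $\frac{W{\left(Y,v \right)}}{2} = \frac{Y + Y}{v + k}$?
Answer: $- \frac{30080}{7} \approx -4297.1$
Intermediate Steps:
$N{\left(s,y \right)} = - \frac{s}{7}$
$k = 2$ ($k = 4 - 2 = 2$)
$U = 2$ ($U = 2 - 4 \cdot 0 \left(-2\right) = 2 - 0 \left(-2\right) = 2 - 0 = 2 + 0 = 2$)
$W{\left(Y,v \right)} = \frac{4 Y}{2 + v}$ ($W{\left(Y,v \right)} = 2 \frac{Y + Y}{v + 2} = 2 \frac{2 Y}{2 + v} = \frac{4 Y}{2 + v}$)
$S{\left(g,I \right)} = -5 - \frac{I}{7}$ ($S{\left(g,I \right)} = 4 \left(-5\right) \frac{1}{2 + 2} - \frac{I}{7} = 4 \left(-5\right) \frac{1}{4} - \frac{I}{7} = -5 - \frac{I}{7}$)
$-4298 + S{\left(53,-41 \right)} = -4298 - - \frac{6}{7} = -4298 + \left(-5 + \frac{41}{7}\right) = -4298 + \frac{6}{7} = - \frac{30080}{7}$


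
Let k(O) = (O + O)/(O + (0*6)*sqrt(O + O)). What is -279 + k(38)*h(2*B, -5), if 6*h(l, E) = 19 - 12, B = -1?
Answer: -830/3 ≈ -276.67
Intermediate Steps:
h(l, E) = 7/6 (h(l, E) = (19 - 12)/6 = (1/6)*7 = 7/6)
k(O) = 2 (k(O) = (2*O)/(O + 0*sqrt(2*O)) = (2*O)/(O + 0*(sqrt(2)*sqrt(O))) = (2*O)/(O + 0) = (2*O)/O = 2)
-279 + k(38)*h(2*B, -5) = -279 + 2*(7/6) = -279 + 7/3 = -830/3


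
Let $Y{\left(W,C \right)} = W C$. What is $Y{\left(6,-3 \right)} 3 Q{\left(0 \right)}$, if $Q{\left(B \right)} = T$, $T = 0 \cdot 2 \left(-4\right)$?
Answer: $0$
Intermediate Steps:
$Y{\left(W,C \right)} = C W$
$T = 0$ ($T = 0 \left(-4\right) = 0$)
$Q{\left(B \right)} = 0$
$Y{\left(6,-3 \right)} 3 Q{\left(0 \right)} = \left(-3\right) 6 \cdot 3 \cdot 0 = \left(-18\right) 3 \cdot 0 = \left(-54\right) 0 = 0$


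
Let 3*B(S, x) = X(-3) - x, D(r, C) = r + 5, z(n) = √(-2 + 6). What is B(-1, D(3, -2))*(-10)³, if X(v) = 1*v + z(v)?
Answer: 3000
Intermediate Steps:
z(n) = 2 (z(n) = √4 = 2)
X(v) = 2 + v (X(v) = 1*v + 2 = v + 2 = 2 + v)
D(r, C) = 5 + r
B(S, x) = -⅓ - x/3 (B(S, x) = ((2 - 3) - x)/3 = (-1 - x)/3 = -⅓ - x/3)
B(-1, D(3, -2))*(-10)³ = (-⅓ - (5 + 3)/3)*(-10)³ = (-⅓ - ⅓*8)*(-1000) = (-⅓ - 8/3)*(-1000) = -3*(-1000) = 3000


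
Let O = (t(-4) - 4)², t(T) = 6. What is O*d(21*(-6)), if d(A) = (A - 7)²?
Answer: 70756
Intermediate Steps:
O = 4 (O = (6 - 4)² = 2² = 4)
d(A) = (-7 + A)²
O*d(21*(-6)) = 4*(-7 + 21*(-6))² = 4*(-7 - 126)² = 4*(-133)² = 4*17689 = 70756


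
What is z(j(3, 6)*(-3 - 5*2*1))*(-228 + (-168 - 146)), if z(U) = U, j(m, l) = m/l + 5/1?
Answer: 38753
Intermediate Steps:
j(m, l) = 5 + m/l (j(m, l) = m/l + 5*1 = m/l + 5 = 5 + m/l)
z(j(3, 6)*(-3 - 5*2*1))*(-228 + (-168 - 146)) = ((5 + 3/6)*(-3 - 5*2*1))*(-228 + (-168 - 146)) = ((5 + 3*(⅙))*(-3 - 10*1))*(-228 - 314) = ((5 + ½)*(-3 - 10))*(-542) = ((11/2)*(-13))*(-542) = -143/2*(-542) = 38753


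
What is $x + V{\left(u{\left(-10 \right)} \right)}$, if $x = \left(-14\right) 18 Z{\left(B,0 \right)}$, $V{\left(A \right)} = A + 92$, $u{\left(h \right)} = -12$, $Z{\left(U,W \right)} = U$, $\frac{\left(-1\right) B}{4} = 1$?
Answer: $1088$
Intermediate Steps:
$B = -4$ ($B = \left(-4\right) 1 = -4$)
$V{\left(A \right)} = 92 + A$
$x = 1008$ ($x = \left(-14\right) 18 \left(-4\right) = \left(-252\right) \left(-4\right) = 1008$)
$x + V{\left(u{\left(-10 \right)} \right)} = 1008 + \left(92 - 12\right) = 1008 + 80 = 1088$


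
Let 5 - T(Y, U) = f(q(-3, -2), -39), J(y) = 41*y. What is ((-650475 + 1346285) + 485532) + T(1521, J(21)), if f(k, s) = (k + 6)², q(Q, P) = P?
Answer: 1181331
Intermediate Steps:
f(k, s) = (6 + k)²
T(Y, U) = -11 (T(Y, U) = 5 - (6 - 2)² = 5 - 1*4² = 5 - 1*16 = 5 - 16 = -11)
((-650475 + 1346285) + 485532) + T(1521, J(21)) = ((-650475 + 1346285) + 485532) - 11 = (695810 + 485532) - 11 = 1181342 - 11 = 1181331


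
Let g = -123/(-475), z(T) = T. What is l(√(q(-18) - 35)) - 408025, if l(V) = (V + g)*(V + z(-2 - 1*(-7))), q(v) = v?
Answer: -38767287/95 + 2498*I*√53/475 ≈ -4.0808e+5 + 38.286*I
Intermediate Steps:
g = 123/475 (g = -123*(-1/475) = 123/475 ≈ 0.25895)
l(V) = (5 + V)*(123/475 + V) (l(V) = (V + 123/475)*(V + (-2 - 1*(-7))) = (123/475 + V)*(V + (-2 + 7)) = (123/475 + V)*(V + 5) = (123/475 + V)*(5 + V) = (5 + V)*(123/475 + V))
l(√(q(-18) - 35)) - 408025 = (123/95 + (√(-18 - 35))² + 2498*√(-18 - 35)/475) - 408025 = (123/95 + (√(-53))² + 2498*√(-53)/475) - 408025 = (123/95 + (I*√53)² + 2498*(I*√53)/475) - 408025 = (123/95 - 53 + 2498*I*√53/475) - 408025 = (-4912/95 + 2498*I*√53/475) - 408025 = -38767287/95 + 2498*I*√53/475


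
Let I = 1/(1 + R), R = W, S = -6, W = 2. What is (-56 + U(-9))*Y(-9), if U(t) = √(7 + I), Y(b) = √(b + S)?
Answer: I*(√110 - 56*√15) ≈ -206.4*I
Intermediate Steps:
R = 2
I = ⅓ (I = 1/(1 + 2) = 1/3 = ⅓ ≈ 0.33333)
Y(b) = √(-6 + b) (Y(b) = √(b - 6) = √(-6 + b))
U(t) = √66/3 (U(t) = √(7 + ⅓) = √(22/3) = √66/3)
(-56 + U(-9))*Y(-9) = (-56 + √66/3)*√(-6 - 9) = (-56 + √66/3)*√(-15) = (-56 + √66/3)*(I*√15) = I*√15*(-56 + √66/3)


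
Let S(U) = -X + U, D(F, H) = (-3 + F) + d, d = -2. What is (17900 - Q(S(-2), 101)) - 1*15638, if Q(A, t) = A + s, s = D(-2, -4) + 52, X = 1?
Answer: 2220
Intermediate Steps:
D(F, H) = -5 + F (D(F, H) = (-3 + F) - 2 = -5 + F)
S(U) = -1 + U (S(U) = -1*1 + U = -1 + U)
s = 45 (s = (-5 - 2) + 52 = -7 + 52 = 45)
Q(A, t) = 45 + A (Q(A, t) = A + 45 = 45 + A)
(17900 - Q(S(-2), 101)) - 1*15638 = (17900 - (45 + (-1 - 2))) - 1*15638 = (17900 - (45 - 3)) - 15638 = (17900 - 1*42) - 15638 = (17900 - 42) - 15638 = 17858 - 15638 = 2220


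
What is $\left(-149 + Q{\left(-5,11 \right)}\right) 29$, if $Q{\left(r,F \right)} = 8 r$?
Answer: $-5481$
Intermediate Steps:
$\left(-149 + Q{\left(-5,11 \right)}\right) 29 = \left(-149 + 8 \left(-5\right)\right) 29 = \left(-149 - 40\right) 29 = \left(-189\right) 29 = -5481$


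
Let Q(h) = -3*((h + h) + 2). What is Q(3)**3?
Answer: -13824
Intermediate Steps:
Q(h) = -6 - 6*h (Q(h) = -3*(2*h + 2) = -3*(2 + 2*h) = -6 - 6*h)
Q(3)**3 = (-6 - 6*3)**3 = (-6 - 18)**3 = (-24)**3 = -13824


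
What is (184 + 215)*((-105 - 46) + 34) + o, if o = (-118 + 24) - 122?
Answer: -46899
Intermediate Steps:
o = -216 (o = -94 - 122 = -216)
(184 + 215)*((-105 - 46) + 34) + o = (184 + 215)*((-105 - 46) + 34) - 216 = 399*(-151 + 34) - 216 = 399*(-117) - 216 = -46683 - 216 = -46899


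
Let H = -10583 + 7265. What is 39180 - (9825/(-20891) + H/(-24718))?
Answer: 10116044196426/258191869 ≈ 39180.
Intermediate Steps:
H = -3318
39180 - (9825/(-20891) + H/(-24718)) = 39180 - (9825/(-20891) - 3318/(-24718)) = 39180 - (9825*(-1/20891) - 3318*(-1/24718)) = 39180 - (-9825/20891 + 1659/12359) = 39180 - 1*(-86769006/258191869) = 39180 + 86769006/258191869 = 10116044196426/258191869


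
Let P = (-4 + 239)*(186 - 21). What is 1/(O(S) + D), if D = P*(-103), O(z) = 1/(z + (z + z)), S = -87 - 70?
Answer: -471/1881091576 ≈ -2.5039e-7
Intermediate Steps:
P = 38775 (P = 235*165 = 38775)
S = -157
O(z) = 1/(3*z) (O(z) = 1/(z + 2*z) = 1/(3*z))
D = -3993825 (D = 38775*(-103) = -3993825)
1/(O(S) + D) = 1/((⅓)/(-157) - 3993825) = 1/((⅓)*(-1/157) - 3993825) = 1/(-1/471 - 3993825) = 1/(-1881091576/471) = -471/1881091576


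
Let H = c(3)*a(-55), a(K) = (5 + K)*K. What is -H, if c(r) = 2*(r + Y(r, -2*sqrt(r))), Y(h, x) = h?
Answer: -33000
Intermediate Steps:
c(r) = 4*r (c(r) = 2*(r + r) = 2*(2*r) = 4*r)
a(K) = K*(5 + K)
H = 33000 (H = (4*3)*(-55*(5 - 55)) = 12*(-55*(-50)) = 12*2750 = 33000)
-H = -1*33000 = -33000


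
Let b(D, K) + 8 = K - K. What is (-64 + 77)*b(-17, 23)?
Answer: -104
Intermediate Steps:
b(D, K) = -8 (b(D, K) = -8 + (K - K) = -8 + 0 = -8)
(-64 + 77)*b(-17, 23) = (-64 + 77)*(-8) = 13*(-8) = -104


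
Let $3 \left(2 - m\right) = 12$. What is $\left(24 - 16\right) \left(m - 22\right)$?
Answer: $-192$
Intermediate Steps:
$m = -2$ ($m = 2 - 4 = -2$)
$\left(24 - 16\right) \left(m - 22\right) = \left(24 - 16\right) \left(-2 - 22\right) = \left(24 - 16\right) \left(-24\right) = 8 \left(-24\right) = -192$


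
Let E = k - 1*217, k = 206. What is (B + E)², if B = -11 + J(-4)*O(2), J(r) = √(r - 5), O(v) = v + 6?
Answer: -92 - 1056*I ≈ -92.0 - 1056.0*I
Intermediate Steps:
O(v) = 6 + v
J(r) = √(-5 + r)
E = -11 (E = 206 - 1*217 = 206 - 217 = -11)
B = -11 + 24*I (B = -11 + √(-5 - 4)*(6 + 2) = -11 + √(-9)*8 = -11 + (3*I)*8 = -11 + 24*I ≈ -11.0 + 24.0*I)
(B + E)² = ((-11 + 24*I) - 11)² = (-22 + 24*I)²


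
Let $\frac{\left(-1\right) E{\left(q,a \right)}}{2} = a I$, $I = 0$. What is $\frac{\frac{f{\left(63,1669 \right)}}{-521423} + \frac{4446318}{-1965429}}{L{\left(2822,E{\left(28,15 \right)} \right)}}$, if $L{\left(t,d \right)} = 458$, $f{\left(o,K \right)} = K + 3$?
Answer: $- \frac{386949777967}{78227917923981} \approx -0.0049464$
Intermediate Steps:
$E{\left(q,a \right)} = 0$ ($E{\left(q,a \right)} = - 2 a 0 = \left(-2\right) 0 = 0$)
$f{\left(o,K \right)} = 3 + K$
$\frac{\frac{f{\left(63,1669 \right)}}{-521423} + \frac{4446318}{-1965429}}{L{\left(2822,E{\left(28,15 \right)} \right)}} = \frac{\frac{3 + 1669}{-521423} + \frac{4446318}{-1965429}}{458} = \left(1672 \left(- \frac{1}{521423}\right) + 4446318 \left(- \frac{1}{1965429}\right)\right) \frac{1}{458} = \left(- \frac{1672}{521423} - \frac{1482106}{655143}\right) \frac{1}{458} = \left(- \frac{773899555934}{341606628489}\right) \frac{1}{458} = - \frac{386949777967}{78227917923981}$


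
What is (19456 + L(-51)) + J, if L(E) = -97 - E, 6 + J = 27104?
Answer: 46508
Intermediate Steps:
J = 27098 (J = -6 + 27104 = 27098)
(19456 + L(-51)) + J = (19456 + (-97 - 1*(-51))) + 27098 = (19456 + (-97 + 51)) + 27098 = (19456 - 46) + 27098 = 19410 + 27098 = 46508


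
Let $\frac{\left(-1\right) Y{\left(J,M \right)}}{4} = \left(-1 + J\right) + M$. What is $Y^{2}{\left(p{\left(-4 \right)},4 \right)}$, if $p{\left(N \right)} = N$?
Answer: $16$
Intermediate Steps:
$Y{\left(J,M \right)} = 4 - 4 J - 4 M$ ($Y{\left(J,M \right)} = - 4 \left(\left(-1 + J\right) + M\right) = - 4 \left(-1 + J + M\right) = 4 - 4 J - 4 M$)
$Y^{2}{\left(p{\left(-4 \right)},4 \right)} = \left(4 - -16 - 16\right)^{2} = \left(4 + 16 - 16\right)^{2} = 4^{2} = 16$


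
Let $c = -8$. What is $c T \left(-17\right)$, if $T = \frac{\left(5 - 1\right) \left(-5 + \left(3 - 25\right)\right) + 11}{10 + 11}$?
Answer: $- \frac{13192}{21} \approx -628.19$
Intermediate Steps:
$T = - \frac{97}{21}$ ($T = \frac{4 \left(-5 + \left(3 - 25\right)\right) + 11}{21} = \left(4 \left(-5 - 22\right) + 11\right) \frac{1}{21} = \left(4 \left(-27\right) + 11\right) \frac{1}{21} = \left(-108 + 11\right) \frac{1}{21} = \left(-97\right) \frac{1}{21} = - \frac{97}{21} \approx -4.619$)
$c T \left(-17\right) = \left(-8\right) \left(- \frac{97}{21}\right) \left(-17\right) = \frac{776}{21} \left(-17\right) = - \frac{13192}{21}$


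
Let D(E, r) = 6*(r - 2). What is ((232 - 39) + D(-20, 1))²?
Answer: 34969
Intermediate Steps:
D(E, r) = -12 + 6*r (D(E, r) = 6*(-2 + r) = -12 + 6*r)
((232 - 39) + D(-20, 1))² = ((232 - 39) + (-12 + 6*1))² = (193 + (-12 + 6))² = (193 - 6)² = 187² = 34969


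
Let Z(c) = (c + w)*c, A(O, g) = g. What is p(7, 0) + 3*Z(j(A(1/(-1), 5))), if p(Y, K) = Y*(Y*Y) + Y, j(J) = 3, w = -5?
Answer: 332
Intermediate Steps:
p(Y, K) = Y + Y**3 (p(Y, K) = Y*Y**2 + Y = Y**3 + Y = Y + Y**3)
Z(c) = c*(-5 + c) (Z(c) = (c - 5)*c = (-5 + c)*c = c*(-5 + c))
p(7, 0) + 3*Z(j(A(1/(-1), 5))) = (7 + 7**3) + 3*(3*(-5 + 3)) = (7 + 343) + 3*(3*(-2)) = 350 + 3*(-6) = 350 - 18 = 332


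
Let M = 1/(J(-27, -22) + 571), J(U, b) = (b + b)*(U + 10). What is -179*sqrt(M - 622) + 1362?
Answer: 1362 - 179*I*sqrt(1082130023)/1319 ≈ 1362.0 - 4464.2*I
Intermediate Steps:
J(U, b) = 2*b*(10 + U) (J(U, b) = (2*b)*(10 + U) = 2*b*(10 + U))
M = 1/1319 (M = 1/(2*(-22)*(10 - 27) + 571) = 1/(2*(-22)*(-17) + 571) = 1/(748 + 571) = 1/1319 ≈ 0.00075815)
-179*sqrt(M - 622) + 1362 = -179*sqrt(1/1319 - 622) + 1362 = -179*I*sqrt(1082130023)/1319 + 1362 = 1362 - 179*I*sqrt(1082130023)/1319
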